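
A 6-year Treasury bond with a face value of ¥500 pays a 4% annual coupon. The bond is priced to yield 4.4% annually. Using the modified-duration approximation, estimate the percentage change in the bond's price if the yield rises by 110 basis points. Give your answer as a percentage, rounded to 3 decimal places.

-5.737%

Periodic yield y = 0.044. Modified duration first:
  t   CF        PV=CF/(1+0.044)^t    t·PV
  1        20.00        19.1571        19.1571
  2        20.00        18.3497        36.6994
  3        20.00        17.5763        52.7290
  4        20.00        16.8356        67.3423
  5        20.00        16.1260        80.6302
  6       520.00       401.6061     2,409.6369
  Σ                    489.6509     2,666.1949
P = 489.6509; D_Mac = 5.44509 yrs; D_mod = 5.44509/(1+0.044) = 5.21561 yrs.
ΔP/P ≈ -D_mod · Δy = -5.21561 × (+0.011) = -0.057372 = -5.7372%.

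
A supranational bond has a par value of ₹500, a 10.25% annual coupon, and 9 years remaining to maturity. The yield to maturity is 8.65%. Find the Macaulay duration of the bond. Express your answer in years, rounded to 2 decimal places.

6.42 years

Periodic yield y = 0.0865. Discount each cash flow and weight by its year:
  t   CF        PV=CF/(1+0.0865)^t    t·PV
  1        51.25        47.1698        47.1698
  2        51.25        43.4145        86.8289
  3        51.25        39.9581       119.8743
  4        51.25        36.7769       147.1075
  5        51.25        33.8490       169.2448
  6        51.25        31.1541       186.9247
  7        51.25        28.6738       200.7168
  8        51.25        26.3910       211.1281
  9       551.25       261.2649     2,351.3839
  Σ                    548.6520     3,520.3788
Price P = Σ PV = 548.6520.
Macaulay duration = Σ(t·PV) / P = 3,520.3788 / 548.6520 = 6.41641 years.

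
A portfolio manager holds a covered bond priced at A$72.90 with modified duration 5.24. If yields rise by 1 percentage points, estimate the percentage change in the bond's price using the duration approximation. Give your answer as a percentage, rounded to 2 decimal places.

Duration approximation: ΔP/P ≈ -D_mod · Δy = -5.24 × (+0.01) = -0.052400.
As a percentage: -5.2400%.

-5.24%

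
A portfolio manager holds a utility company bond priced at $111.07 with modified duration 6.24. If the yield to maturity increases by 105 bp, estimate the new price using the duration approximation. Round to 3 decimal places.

$103.793

Duration approximation: ΔP/P ≈ -D_mod · Δy = -6.24 × (+0.0105) = -0.065520.
New price ≈ 111.07 × (1 - 0.065520) = 103.7926936.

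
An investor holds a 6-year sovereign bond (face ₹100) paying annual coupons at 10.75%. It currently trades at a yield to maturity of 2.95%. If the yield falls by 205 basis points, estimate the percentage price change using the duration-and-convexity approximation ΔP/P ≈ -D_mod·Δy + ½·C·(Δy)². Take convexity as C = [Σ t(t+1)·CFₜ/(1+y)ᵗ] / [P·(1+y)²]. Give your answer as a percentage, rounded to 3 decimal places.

+10.476%

With y = 0.0295:
  t   CF        PV=CF/(1+0.0295)^t    t·PV        t(t+1)·PV
  1        10.75        10.4420        10.4420          20.8839
  2        10.75        10.1428        20.2855          60.8565
  3        10.75         9.8521        29.5563         118.2254
  4        10.75         9.5698        38.2792         191.3961
  5        10.75         9.2956        46.4779         278.8675
  6       110.75        93.0220       558.1319       3,906.9236
  Σ                    142.3242       703.1729       4,577.1530
P = 142.3242; D_Mac = 4.94064 yrs; D_mod = 4.79907 yrs; C = 30.34338.
Duration effect: -4.79907 × (-0.0205) = +0.098381
Convexity effect: 0.5 × 30.34338 × (-0.0205)² = +0.0063759
ΔP/P ≈ +0.098381 + 0.0063759 = +0.104757 = +10.4757%.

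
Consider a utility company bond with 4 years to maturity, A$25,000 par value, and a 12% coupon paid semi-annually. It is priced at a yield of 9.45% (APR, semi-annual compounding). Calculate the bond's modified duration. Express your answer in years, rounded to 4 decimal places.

Periodic yield y = 0.04725. First find Macaulay duration:
  t   CF        PV=CF/(1+0.04725)^t    t·PV
  1     1,500.00     1,432.3228     1,432.3228
  2     1,500.00     1,367.6990     2,735.3979
  3     1,500.00     1,305.9909     3,917.9727
  4     1,500.00     1,247.0670     4,988.2680
  5     1,500.00     1,190.8016     5,954.0081
  6     1,500.00     1,137.0748     6,822.4490
  7     1,500.00     1,085.7721     7,600.4047
  8    26,500.00    18,316.5182   146,532.1455
  Σ                 27,083.2463   179,982.9686
P = 27,083.2463; Macaulay duration = 179,982.9686 / 27,083.2463 = 6.64555 half-year periods = 3.32277 years.
Modified duration = D_Mac / (1 + y) = 3.32277 / 1.04725 = 3.17286 years.

3.1729 years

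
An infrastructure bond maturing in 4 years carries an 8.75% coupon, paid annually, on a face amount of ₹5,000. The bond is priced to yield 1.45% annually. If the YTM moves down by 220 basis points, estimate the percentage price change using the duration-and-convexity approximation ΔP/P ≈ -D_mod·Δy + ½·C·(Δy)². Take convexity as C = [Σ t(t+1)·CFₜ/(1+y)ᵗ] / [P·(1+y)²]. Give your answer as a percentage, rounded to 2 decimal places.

+8.21%

With y = 0.0145:
  t   CF        PV=CF/(1+0.0145)^t    t·PV        t(t+1)·PV
  1       437.50       431.2469       431.2469         862.4938
  2       437.50       425.0832       850.1664       2,550.4993
  3       437.50       419.0076     1,257.0228       5,028.0912
  4     5,437.50     5,133.2340    20,532.9361     102,664.6806
  Σ                  6,408.5718    23,071.3723     111,105.7649
P = 6,408.5718; D_Mac = 3.60008 yrs; D_mod = 3.54863 yrs; C = 16.84501.
Duration effect: -3.54863 × (-0.022) = +0.078070
Convexity effect: 0.5 × 16.84501 × (-0.022)² = +0.0040765
ΔP/P ≈ +0.078070 + 0.0040765 = +0.082146 = +8.2146%.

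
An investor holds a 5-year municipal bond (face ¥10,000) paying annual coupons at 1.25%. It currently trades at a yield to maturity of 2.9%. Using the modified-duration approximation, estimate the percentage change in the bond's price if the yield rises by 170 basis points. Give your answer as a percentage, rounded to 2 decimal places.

Periodic yield y = 0.029. Modified duration first:
  t   CF        PV=CF/(1+0.029)^t    t·PV
  1       125.00       121.4772       121.4772
  2       125.00       118.0536       236.1072
  3       125.00       114.7265       344.1796
  4       125.00       111.4932       445.9729
  5    10,125.00     8,776.4354    43,882.1768
  Σ                  9,242.1859    45,029.9137
P = 9,242.1859; D_Mac = 4.87221 yrs; D_mod = 4.87221/(1+0.029) = 4.73490 yrs.
ΔP/P ≈ -D_mod · Δy = -4.73490 × (+0.017) = -0.080493 = -8.0493%.

-8.05%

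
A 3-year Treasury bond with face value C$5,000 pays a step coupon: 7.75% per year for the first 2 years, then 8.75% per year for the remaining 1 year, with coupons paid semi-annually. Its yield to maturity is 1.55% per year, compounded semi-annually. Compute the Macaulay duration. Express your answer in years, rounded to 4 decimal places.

2.7582 years

Periodic yield y = 0.00775. Discount each cash flow and weight by its period:
  t   CF        PV=CF/(1+0.00775)^t    t·PV
  1       193.75       192.2600       192.2600
  2       193.75       190.7814       381.5629
  3       193.75       189.3142       567.9427
  4       193.75       187.8583       751.4334
  5       218.75       210.4670     1,052.3350
  6     5,218.75     4,982.5269    29,895.1614
  Σ                  5,953.2079    32,840.6954
Price P = Σ PV = 5,953.2079.
Macaulay duration = Σ(t·PV) / P = 32,840.6954 / 5,953.2079 = 5.51647 half-year periods.
In years: 5.51647 / 2 = 2.75824 years.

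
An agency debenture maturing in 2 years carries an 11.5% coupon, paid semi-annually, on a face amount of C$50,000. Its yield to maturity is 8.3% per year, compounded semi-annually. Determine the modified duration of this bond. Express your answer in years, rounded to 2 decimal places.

Periodic yield y = 0.0415. First find Macaulay duration:
  t   CF        PV=CF/(1+0.0415)^t    t·PV
  1     2,875.00     2,760.4417     2,760.4417
  2     2,875.00     2,650.4481     5,300.8962
  3     2,875.00     2,544.8373     7,634.5120
  4    52,875.00    44,937.9527   179,751.8110
  Σ                 52,893.6798   195,447.6608
P = 52,893.6798; Macaulay duration = 195,447.6608 / 52,893.6798 = 3.69510 half-year periods = 1.84755 years.
Modified duration = D_Mac / (1 + y) = 1.84755 / 1.0415 = 1.77393 years.

1.77 years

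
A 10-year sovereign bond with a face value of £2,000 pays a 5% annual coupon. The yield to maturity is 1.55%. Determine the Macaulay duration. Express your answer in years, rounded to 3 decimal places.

8.385 years

Periodic yield y = 0.0155. Discount each cash flow and weight by its year:
  t   CF        PV=CF/(1+0.0155)^t    t·PV
  1       100.00        98.4737        98.4737
  2       100.00        96.9706       193.9412
  3       100.00        95.4905       286.4715
  4       100.00        94.0330       376.1320
  5       100.00        92.5977       462.9887
  6       100.00        91.1844       547.1063
  7       100.00        89.7926       628.5481
  8       100.00        88.4220       707.3764
  9       100.00        87.0724       783.6518
  10    2,100.00     1,800.6115    18,006.1149
  Σ                  2,634.6485    22,090.8046
Price P = Σ PV = 2,634.6485.
Macaulay duration = Σ(t·PV) / P = 22,090.8046 / 2,634.6485 = 8.38473 years.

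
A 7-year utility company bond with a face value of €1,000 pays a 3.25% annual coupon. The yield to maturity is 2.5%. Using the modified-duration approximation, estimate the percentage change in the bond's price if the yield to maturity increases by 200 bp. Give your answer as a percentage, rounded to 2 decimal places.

Periodic yield y = 0.025. Modified duration first:
  t   CF        PV=CF/(1+0.025)^t    t·PV
  1        32.50        31.7073        31.7073
  2        32.50        30.9340        61.8679
  3        32.50        30.1795        90.5384
  4        32.50        29.4434       117.7736
  5        32.50        28.7253       143.6263
  6        32.50        28.0246       168.1479
  7     1,032.50       868.6064     6,080.2445
  Σ                  1,047.6204     6,693.9060
P = 1,047.6204; D_Mac = 6.38963 yrs; D_mod = 6.38963/(1+0.025) = 6.23378 yrs.
ΔP/P ≈ -D_mod · Δy = -6.23378 × (+0.02) = -0.124676 = -12.4676%.

-12.47%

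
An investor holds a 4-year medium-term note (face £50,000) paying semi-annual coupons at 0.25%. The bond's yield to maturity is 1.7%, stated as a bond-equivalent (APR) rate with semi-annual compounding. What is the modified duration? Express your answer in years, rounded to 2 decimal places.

3.95 years

Periodic yield y = 0.0085. First find Macaulay duration:
  t   CF        PV=CF/(1+0.0085)^t    t·PV
  1        62.50        61.9732        61.9732
  2        62.50        61.4509       122.9018
  3        62.50        60.9330       182.7989
  4        62.50        60.4194       241.6776
  5        62.50        59.9102       299.5508
  6        62.50        59.4052       356.4313
  7        62.50        58.9045       412.3317
  8    50,062.50    46,784.8577   374,278.8617
  Σ                 47,207.8541   375,956.5271
P = 47,207.8541; Macaulay duration = 375,956.5271 / 47,207.8541 = 7.96386 half-year periods = 3.98193 years.
Modified duration = D_Mac / (1 + y) = 3.98193 / 1.0085 = 3.94837 years.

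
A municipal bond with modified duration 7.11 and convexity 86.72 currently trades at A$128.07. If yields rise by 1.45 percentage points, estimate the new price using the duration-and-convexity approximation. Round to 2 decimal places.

A$116.03

Duration effect: -D_mod·Δy = -7.11 × (+0.0145) = -0.103095
Convexity effect: ½·C·(Δy)² = 0.5 × 86.72 × (0.0145)² = +0.00911644
ΔP/P ≈ -0.103095 + 0.00911644 = -0.09397856
New price ≈ 128.07 × (1 - 0.09397856) = 116.0341658208.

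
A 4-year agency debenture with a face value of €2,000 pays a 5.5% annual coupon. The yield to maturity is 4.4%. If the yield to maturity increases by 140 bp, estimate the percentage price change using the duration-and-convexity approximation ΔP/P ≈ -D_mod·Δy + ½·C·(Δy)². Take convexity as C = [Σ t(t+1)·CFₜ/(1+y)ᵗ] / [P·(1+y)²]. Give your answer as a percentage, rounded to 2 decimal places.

With y = 0.044:
  t   CF        PV=CF/(1+0.044)^t    t·PV        t(t+1)·PV
  1       110.00       105.3640       105.3640         210.7280
  2       110.00       100.9234       201.8467         605.5401
  3       110.00        96.6699       290.0096       1,160.0386
  4     2,110.00     1,776.1534     7,104.6134      35,523.0671
  Σ                  2,079.1106     7,701.8338      37,499.3738
P = 2,079.1106; D_Mac = 3.70439 yrs; D_mod = 3.54827 yrs; C = 16.54800.
Duration effect: -3.54827 × (+0.014) = -0.049676
Convexity effect: 0.5 × 16.54800 × (0.014)² = +0.0016217
ΔP/P ≈ -0.049676 + 0.0016217 = -0.048054 = -4.8054%.

-4.81%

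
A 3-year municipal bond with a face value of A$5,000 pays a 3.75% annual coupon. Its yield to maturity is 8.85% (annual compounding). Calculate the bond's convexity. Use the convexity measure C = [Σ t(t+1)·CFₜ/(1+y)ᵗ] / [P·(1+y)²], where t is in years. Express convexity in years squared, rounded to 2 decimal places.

9.61

With y = 0.0885:
  t   CF        PV=CF/(1+0.0885)^t    t·PV        t(t+1)·PV
  1       187.50       172.2554       172.2554         344.5108
  2       187.50       158.2503       316.5005         949.5015
  3     5,187.50     4,022.2847    12,066.8542      48,267.4167
  Σ                  4,352.7904    12,555.6101      49,561.4290
P = 4,352.7904.
Convexity = Σ t(t+1)·PV / [P·(1+y)²] = 49,561.4290 / (4,352.7904 × 1.184832) = 9.60991.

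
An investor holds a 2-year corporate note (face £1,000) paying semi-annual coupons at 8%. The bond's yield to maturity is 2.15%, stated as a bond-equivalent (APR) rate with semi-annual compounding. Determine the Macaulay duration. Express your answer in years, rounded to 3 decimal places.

1.894 years

Periodic yield y = 0.01075. Discount each cash flow and weight by its period:
  t   CF        PV=CF/(1+0.01075)^t    t·PV
  1        40.00        39.5746        39.5746
  2        40.00        39.1537        78.3073
  3        40.00        38.7372       116.2117
  4     1,040.00       996.4565     3,985.8260
  Σ                  1,113.9220     4,219.9196
Price P = Σ PV = 1,113.9220.
Macaulay duration = Σ(t·PV) / P = 4,219.9196 / 1,113.9220 = 3.78834 half-year periods.
In years: 3.78834 / 2 = 1.89417 years.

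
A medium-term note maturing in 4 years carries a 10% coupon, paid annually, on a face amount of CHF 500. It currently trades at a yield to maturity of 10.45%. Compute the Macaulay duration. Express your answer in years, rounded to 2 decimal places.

3.48 years

Periodic yield y = 0.1045. Discount each cash flow and weight by its year:
  t   CF        PV=CF/(1+0.1045)^t    t·PV
  1        50.00        45.2694        45.2694
  2        50.00        40.9863        81.9726
  3        50.00        37.1085       111.3254
  4       550.00       369.5726     1,478.2905
  Σ                    492.9367     1,716.8578
Price P = Σ PV = 492.9367.
Macaulay duration = Σ(t·PV) / P = 1,716.8578 / 492.9367 = 3.48292 years.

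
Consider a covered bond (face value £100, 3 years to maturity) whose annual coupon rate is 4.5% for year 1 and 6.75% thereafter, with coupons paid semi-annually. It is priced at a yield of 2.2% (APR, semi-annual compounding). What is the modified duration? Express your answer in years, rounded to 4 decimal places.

Periodic yield y = 0.011. First find Macaulay duration:
  t   CF        PV=CF/(1+0.011)^t    t·PV
  1        2.250         2.2255         2.2255
  2        2.250         2.2013         4.4026
  3        3.375         3.2660         9.7981
  4        3.375         3.2305        12.9220
  5        3.375         3.1953        15.9767
  6      103.375        96.8074       580.8444
  Σ                    110.9261       626.1694
P = 110.9261; Macaulay duration = 626.1694 / 110.9261 = 5.64492 half-year periods = 2.82246 years.
Modified duration = D_Mac / (1 + y) = 2.82246 / 1.011 = 2.79175 years.

2.7918 years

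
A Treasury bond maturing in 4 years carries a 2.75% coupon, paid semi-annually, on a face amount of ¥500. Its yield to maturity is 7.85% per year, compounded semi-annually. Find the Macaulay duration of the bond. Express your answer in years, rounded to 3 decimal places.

Periodic yield y = 0.03925. Discount each cash flow and weight by its period:
  t   CF        PV=CF/(1+0.03925)^t    t·PV
  1        6.875         6.6153         6.6153
  2        6.875         6.3655        12.7310
  3        6.875         6.1251        18.3753
  4        6.875         5.8938        23.5750
  5        6.875         5.6712        28.3558
  6        6.875         5.4570        32.7419
  7        6.875         5.2509        36.7562
  8      506.875       372.5123     2,980.0983
  Σ                    413.8910     3,139.2489
Price P = Σ PV = 413.8910.
Macaulay duration = Σ(t·PV) / P = 3,139.2489 / 413.8910 = 7.58472 half-year periods.
In years: 7.58472 / 2 = 3.79236 years.

3.792 years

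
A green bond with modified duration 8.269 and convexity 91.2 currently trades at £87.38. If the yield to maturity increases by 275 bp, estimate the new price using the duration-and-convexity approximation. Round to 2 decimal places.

£70.52

Duration effect: -D_mod·Δy = -8.269 × (+0.0275) = -0.2273975
Convexity effect: ½·C·(Δy)² = 0.5 × 91.2 × (0.0275)² = +0.0344850
ΔP/P ≈ -0.2273975 + 0.0344850 = -0.1929125
New price ≈ 87.38 × (1 - 0.1929125) = 70.52330575.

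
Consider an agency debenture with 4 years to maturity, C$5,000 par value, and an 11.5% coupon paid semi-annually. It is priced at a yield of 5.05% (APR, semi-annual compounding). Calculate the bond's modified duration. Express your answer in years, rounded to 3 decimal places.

Periodic yield y = 0.02525. First find Macaulay duration:
  t   CF        PV=CF/(1+0.02525)^t    t·PV
  1       287.50       280.4194       280.4194
  2       287.50       273.5132       547.0264
  3       287.50       266.7771       800.3312
  4       287.50       260.2069     1,040.8274
  5       287.50       253.7984     1,268.9922
  6       287.50       247.5479     1,485.2872
  7       287.50       241.4512     1,690.1585
  8     5,287.50     4,331.2391    34,649.9126
  Σ                  6,154.9532    41,762.9550
P = 6,154.9532; Macaulay duration = 41,762.9550 / 6,154.9532 = 6.78526 half-year periods = 3.39263 years.
Modified duration = D_Mac / (1 + y) = 3.39263 / 1.02525 = 3.30908 years.

3.309 years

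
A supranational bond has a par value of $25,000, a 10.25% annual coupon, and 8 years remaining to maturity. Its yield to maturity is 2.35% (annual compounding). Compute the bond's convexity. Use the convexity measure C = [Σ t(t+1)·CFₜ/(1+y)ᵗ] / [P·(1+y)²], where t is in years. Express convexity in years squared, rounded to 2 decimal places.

With y = 0.0235:
  t   CF        PV=CF/(1+0.0235)^t    t·PV        t(t+1)·PV
  1     2,562.50     2,503.6639     2,503.6639       5,007.3278
  2     2,562.50     2,446.1787     4,892.3574      14,677.0722
  3     2,562.50     2,390.0134     7,170.0402      28,680.1606
  4     2,562.50     2,335.1376     9,340.5506      46,702.7530
  5     2,562.50     2,281.5219    11,407.6094      68,445.6566
  6     2,562.50     2,229.1372    13,374.8230      93,623.7608
  7     2,562.50     2,177.9552    15,245.6865     121,965.4920
  8    27,562.50    22,888.4209   183,107.3670   1,647,966.3034
  Σ                 39,252.0288   247,042.0980   2,027,068.5263
P = 39,252.0288.
Convexity = Σ t(t+1)·PV / [P·(1+y)²] = 2,027,068.5263 / (39,252.0288 × 1.047552) = 49.29815.

49.30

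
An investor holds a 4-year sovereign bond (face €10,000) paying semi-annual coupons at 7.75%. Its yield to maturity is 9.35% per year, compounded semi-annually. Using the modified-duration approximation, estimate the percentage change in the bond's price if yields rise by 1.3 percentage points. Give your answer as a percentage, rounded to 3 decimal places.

-4.346%

Periodic yield y = 0.04675. Modified duration first:
  t   CF        PV=CF/(1+0.04675)^t    t·PV
  1       387.50       370.1935       370.1935
  2       387.50       353.6599       707.3197
  3       387.50       337.8647     1,013.5941
  4       387.50       322.7750     1,291.0998
  5       387.50       308.3592     1,541.7958
  6       387.50       294.5872     1,767.5233
  7       387.50       281.4303     1,970.0124
  8    10,387.50     7,207.2117    57,657.6938
  Σ                  9,476.0814    66,319.2323
P = 9,476.0814; D_Mac = 6.99859 half-year periods = 3.49930 yrs; D_mod = 3.49930/(1+0.04675) = 3.34301 yrs.
ΔP/P ≈ -D_mod · Δy = -3.34301 × (+0.013) = -0.043459 = -4.3459%.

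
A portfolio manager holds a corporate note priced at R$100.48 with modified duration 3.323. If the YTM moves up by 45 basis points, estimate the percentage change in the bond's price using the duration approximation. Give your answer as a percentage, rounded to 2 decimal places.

Duration approximation: ΔP/P ≈ -D_mod · Δy = -3.323 × (+0.0045) = -0.0149535.
As a percentage: -1.49535%.

-1.50%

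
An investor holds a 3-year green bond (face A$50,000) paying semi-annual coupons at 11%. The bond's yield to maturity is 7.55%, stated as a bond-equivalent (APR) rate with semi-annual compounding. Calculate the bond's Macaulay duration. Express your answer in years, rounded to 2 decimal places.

2.65 years

Periodic yield y = 0.03775. Discount each cash flow and weight by its period:
  t   CF        PV=CF/(1+0.03775)^t    t·PV
  1     2,750.00     2,649.9639     2,649.9639
  2     2,750.00     2,553.5667     5,107.1334
  3     2,750.00     2,460.6762     7,382.0286
  4     2,750.00     2,371.1647     9,484.6589
  5     2,750.00     2,284.9094    11,424.5470
  6    52,750.00    42,234.3692   253,406.2150
  Σ                 54,554.6501   289,454.5467
Price P = Σ PV = 54,554.6501.
Macaulay duration = Σ(t·PV) / P = 289,454.5467 / 54,554.6501 = 5.30577 half-year periods.
In years: 5.30577 / 2 = 2.65289 years.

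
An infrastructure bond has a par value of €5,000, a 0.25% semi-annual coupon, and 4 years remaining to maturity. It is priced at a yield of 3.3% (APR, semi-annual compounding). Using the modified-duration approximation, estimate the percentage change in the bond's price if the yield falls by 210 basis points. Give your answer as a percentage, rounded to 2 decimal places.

+8.22%

Periodic yield y = 0.0165. Modified duration first:
  t   CF        PV=CF/(1+0.0165)^t    t·PV
  1         6.25         6.1485         6.1485
  2         6.25         6.0487        12.0975
  3         6.25         5.9506        17.8517
  4         6.25         5.8540        23.4159
  5         6.25         5.7589        28.7947
  6         6.25         5.6655        33.9928
  7         6.25         5.5735        39.0145
  8     5,006.25     4,391.9104    35,135.2831
  Σ                  4,432.9101    35,296.5987
P = 4,432.9101; D_Mac = 7.96240 half-year periods = 3.98120 yrs; D_mod = 3.98120/(1+0.0165) = 3.91658 yrs.
ΔP/P ≈ -D_mod · Δy = -3.91658 × (-0.021) = +0.082248 = +8.2248%.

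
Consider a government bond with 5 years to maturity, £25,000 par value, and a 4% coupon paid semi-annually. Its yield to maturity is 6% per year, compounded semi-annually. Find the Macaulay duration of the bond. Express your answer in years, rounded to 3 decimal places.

Periodic yield y = 0.03. Discount each cash flow and weight by its period:
  t   CF        PV=CF/(1+0.03)^t    t·PV
  1       500.00       485.4369       485.4369
  2       500.00       471.2980       942.5959
  3       500.00       457.5708     1,372.7125
  4       500.00       444.2435     1,776.9741
  5       500.00       431.3044     2,156.5220
  6       500.00       418.7421     2,512.4528
  7       500.00       406.5458     2,845.8203
  8       500.00       394.7046     3,157.6369
  9       500.00       383.2084     3,448.8753
  10   25,500.00    18,974.3948   189,743.9483
  Σ                 22,867.4493   208,442.9749
Price P = Σ PV = 22,867.4493.
Macaulay duration = Σ(t·PV) / P = 208,442.9749 / 22,867.4493 = 9.11527 half-year periods.
In years: 9.11527 / 2 = 4.55764 years.

4.558 years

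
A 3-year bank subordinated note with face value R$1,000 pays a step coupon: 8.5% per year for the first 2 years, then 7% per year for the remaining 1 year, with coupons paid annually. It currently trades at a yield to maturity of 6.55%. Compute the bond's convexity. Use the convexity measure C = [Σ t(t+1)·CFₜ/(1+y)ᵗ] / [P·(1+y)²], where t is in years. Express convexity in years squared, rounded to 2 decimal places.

9.51

With y = 0.0655:
  t   CF        PV=CF/(1+0.0655)^t    t·PV        t(t+1)·PV
  1        85.00        79.7748        79.7748         159.5495
  2        85.00        74.8707       149.7414         449.2243
  3     1,070.00       884.5521     2,653.6563      10,614.6251
  Σ                  1,039.1976     2,883.1725      11,223.3990
P = 1,039.1976.
Convexity = Σ t(t+1)·PV / [P·(1+y)²] = 11,223.3990 / (1,039.1976 × 1.135290) = 9.51304.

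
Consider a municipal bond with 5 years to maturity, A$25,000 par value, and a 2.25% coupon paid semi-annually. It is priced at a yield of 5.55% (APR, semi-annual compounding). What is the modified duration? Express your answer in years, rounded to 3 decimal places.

Periodic yield y = 0.02775. First find Macaulay duration:
  t   CF        PV=CF/(1+0.02775)^t    t·PV
  1       281.25       273.6560       273.6560
  2       281.25       266.2671       532.5343
  3       281.25       259.0777       777.2332
  4       281.25       252.0824     1,008.3297
  5       281.25       245.2760     1,226.3801
  6       281.25       238.6534     1,431.9204
  7       281.25       232.2096     1,625.4671
  8       281.25       225.9398     1,807.5180
  9       281.25       219.8392     1,978.5529
  10   25,281.25    19,227.5385   192,275.3846
  Σ                 21,440.5398   202,936.9764
P = 21,440.5398; Macaulay duration = 202,936.9764 / 21,440.5398 = 9.46511 half-year periods = 4.73255 years.
Modified duration = D_Mac / (1 + y) = 4.73255 / 1.02775 = 4.60477 years.

4.605 years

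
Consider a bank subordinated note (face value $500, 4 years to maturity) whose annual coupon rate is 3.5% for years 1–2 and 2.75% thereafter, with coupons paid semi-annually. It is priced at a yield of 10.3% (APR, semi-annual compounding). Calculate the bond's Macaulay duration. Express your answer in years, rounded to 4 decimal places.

Periodic yield y = 0.0515. Discount each cash flow and weight by its period:
  t   CF        PV=CF/(1+0.0515)^t    t·PV
  1        8.750         8.3214         8.3214
  2        8.750         7.9139        15.8278
  3        8.750         7.5263        22.5788
  4        8.750         7.1577        28.6306
  5        6.875         5.3484        26.7422
  6        6.875         5.0865        30.5189
  7        6.875         4.8374        33.8615
  8      506.875       339.1772     2,713.4176
  Σ                    385.3687     2,879.8988
Price P = Σ PV = 385.3687.
Macaulay duration = Σ(t·PV) / P = 2,879.8988 / 385.3687 = 7.47310 half-year periods.
In years: 7.47310 / 2 = 3.73655 years.

3.7365 years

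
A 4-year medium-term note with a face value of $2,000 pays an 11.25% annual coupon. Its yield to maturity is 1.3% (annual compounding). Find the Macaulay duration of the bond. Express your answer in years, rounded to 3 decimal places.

3.523 years

Periodic yield y = 0.013. Discount each cash flow and weight by its year:
  t   CF        PV=CF/(1+0.013)^t    t·PV
  1       225.00       222.1125       222.1125
  2       225.00       219.2621       438.5243
  3       225.00       216.4483       649.3449
  4     2,225.00     2,112.9647     8,451.8586
  Σ                  2,770.7876     9,761.8403
Price P = Σ PV = 2,770.7876.
Macaulay duration = Σ(t·PV) / P = 9,761.8403 / 2,770.7876 = 3.52313 years.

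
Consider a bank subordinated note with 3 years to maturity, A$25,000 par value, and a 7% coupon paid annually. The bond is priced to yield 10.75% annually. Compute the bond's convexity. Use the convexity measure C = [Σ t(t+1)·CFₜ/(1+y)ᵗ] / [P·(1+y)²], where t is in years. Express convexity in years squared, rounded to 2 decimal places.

8.91

With y = 0.1075:
  t   CF        PV=CF/(1+0.1075)^t    t·PV        t(t+1)·PV
  1     1,750.00     1,580.1354     1,580.1354       3,160.2709
  2     1,750.00     1,426.7589     2,853.5177       8,560.5532
  3    26,750.00    19,692.1249    59,076.3747     236,305.4988
  Σ                 22,699.0192    63,510.0279     248,026.3228
P = 22,699.0192.
Convexity = Σ t(t+1)·PV / [P·(1+y)²] = 248,026.3228 / (22,699.0192 × 1.226556) = 8.90847.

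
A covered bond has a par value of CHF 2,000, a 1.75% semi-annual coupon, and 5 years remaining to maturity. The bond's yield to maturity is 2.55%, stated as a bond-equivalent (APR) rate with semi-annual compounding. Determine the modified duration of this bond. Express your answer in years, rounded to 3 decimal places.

4.744 years

Periodic yield y = 0.01275. First find Macaulay duration:
  t   CF        PV=CF/(1+0.01275)^t    t·PV
  1        17.50        17.2797        17.2797
  2        17.50        17.0621        34.1243
  3        17.50        16.8473        50.5420
  4        17.50        16.6352        66.5410
  5        17.50        16.4258        82.1290
  6        17.50        16.2190        97.3141
  7        17.50        16.0148       112.1038
  8        17.50        15.8132       126.5057
  9        17.50        15.6141       140.5272
  10    2,017.50     1,777.4239    17,774.2394
  Σ                  1,925.3353    18,501.3061
P = 1,925.3353; Macaulay duration = 18,501.3061 / 1,925.3353 = 9.60939 half-year periods = 4.80470 years.
Modified duration = D_Mac / (1 + y) = 4.80470 / 1.01275 = 4.74421 years.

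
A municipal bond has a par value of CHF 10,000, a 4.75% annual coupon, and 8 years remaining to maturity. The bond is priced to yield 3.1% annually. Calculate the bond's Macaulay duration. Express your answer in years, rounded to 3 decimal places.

6.910 years

Periodic yield y = 0.031. Discount each cash flow and weight by its year:
  t   CF        PV=CF/(1+0.031)^t    t·PV
  1       475.00       460.7177       460.7177
  2       475.00       446.8649       893.7299
  3       475.00       433.4286     1,300.2859
  4       475.00       420.3964     1,681.5854
  5       475.00       407.7559     2,038.7796
  6       475.00       395.4956     2,372.9734
  7       475.00       383.6038     2,685.2269
  8    10,475.00     8,205.1157    65,640.9256
  Σ                 11,153.3787    77,074.2246
Price P = Σ PV = 11,153.3787.
Macaulay duration = Σ(t·PV) / P = 77,074.2246 / 11,153.3787 = 6.91039 years.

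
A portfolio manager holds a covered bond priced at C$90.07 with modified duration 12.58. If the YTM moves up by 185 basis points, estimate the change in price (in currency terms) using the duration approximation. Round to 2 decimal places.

Duration approximation: ΔP/P ≈ -D_mod · Δy = -12.58 × (+0.0185) = -0.232730.
ΔP ≈ 90.07 × (-0.232730) = -20.9619911.

-C$20.96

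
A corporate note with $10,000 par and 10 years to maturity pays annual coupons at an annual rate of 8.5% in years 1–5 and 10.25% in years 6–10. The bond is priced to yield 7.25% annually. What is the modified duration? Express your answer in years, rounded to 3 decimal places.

6.781 years

Periodic yield y = 0.0725. First find Macaulay duration:
  t   CF        PV=CF/(1+0.0725)^t    t·PV
  1       850.00       792.5408       792.5408
  2       850.00       738.9658     1,477.9315
  3       850.00       689.0124     2,067.0371
  4       850.00       642.4358     2,569.7431
  5       850.00       599.0077     2,995.0386
  6     1,025.00       673.5038     4,041.0229
  7     1,025.00       627.9756     4,395.8291
  8     1,025.00       585.5250     4,684.2002
  9     1,025.00       545.9441     4,913.4967
  10   11,025.00     5,475.2706    54,752.7062
  Σ                 11,370.1816    82,689.5463
P = 11,370.1816; Macaulay duration = 82,689.5463 / 11,370.1816 = 7.27249 years.
Modified duration = D_Mac / (1 + y) = 7.27249 / 1.0725 = 6.78088 years.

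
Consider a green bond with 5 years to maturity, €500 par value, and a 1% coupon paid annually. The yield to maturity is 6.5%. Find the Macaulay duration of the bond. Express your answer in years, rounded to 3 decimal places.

4.885 years

Periodic yield y = 0.065. Discount each cash flow and weight by its year:
  t   CF        PV=CF/(1+0.065)^t    t·PV
  1         5.00         4.6948         4.6948
  2         5.00         4.4083         8.8166
  3         5.00         4.1392        12.4177
  4         5.00         3.8866        15.5465
  5       505.00       368.5898     1,842.9491
  Σ                    385.7188     1,884.4247
Price P = Σ PV = 385.7188.
Macaulay duration = Σ(t·PV) / P = 1,884.4247 / 385.7188 = 4.88549 years.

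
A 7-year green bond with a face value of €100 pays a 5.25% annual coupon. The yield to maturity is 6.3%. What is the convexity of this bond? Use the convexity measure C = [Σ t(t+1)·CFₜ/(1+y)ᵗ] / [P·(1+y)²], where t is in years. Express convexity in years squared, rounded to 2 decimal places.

With y = 0.063:
  t   CF        PV=CF/(1+0.063)^t    t·PV        t(t+1)·PV
  1         5.25         4.9389         4.9389           9.8777
  2         5.25         4.6461         9.2923          27.8769
  3         5.25         4.3708        13.1124          52.4494
  4         5.25         4.1117        16.4470          82.2349
  5         5.25         3.8681        19.3403         116.0417
  6         5.25         3.6388        21.8329         152.8301
  7       105.25        68.6261       480.3826       3,843.0610
  Σ                     94.2005       565.3463       4,284.3718
P = 94.2005.
Convexity = Σ t(t+1)·PV / [P·(1+y)²] = 4,284.3718 / (94.2005 × 1.129969) = 40.25015.

40.25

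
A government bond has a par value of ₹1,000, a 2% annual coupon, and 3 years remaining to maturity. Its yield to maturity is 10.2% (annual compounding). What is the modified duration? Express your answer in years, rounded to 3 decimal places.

Periodic yield y = 0.102. First find Macaulay duration:
  t   CF        PV=CF/(1+0.102)^t    t·PV
  1        20.00        18.1488        18.1488
  2        20.00        16.4690        32.9380
  3     1,020.00       762.1762     2,286.5286
  Σ                    796.7940     2,337.6154
P = 796.7940; Macaulay duration = 2,337.6154 / 796.7940 = 2.93378 years.
Modified duration = D_Mac / (1 + y) = 2.93378 / 1.102 = 2.66223 years.

2.662 years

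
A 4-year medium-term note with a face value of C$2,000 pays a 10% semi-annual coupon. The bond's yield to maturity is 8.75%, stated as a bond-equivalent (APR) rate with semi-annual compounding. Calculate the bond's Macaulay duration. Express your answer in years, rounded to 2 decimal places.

3.41 years

Periodic yield y = 0.04375. Discount each cash flow and weight by its period:
  t   CF        PV=CF/(1+0.04375)^t    t·PV
  1       100.00        95.8084        95.8084
  2       100.00        91.7925       183.5849
  3       100.00        87.9449       263.8346
  4       100.00        84.2586       337.0343
  5       100.00        80.7268       403.6338
  6       100.00        77.3430       464.0581
  7       100.00        74.1011       518.7076
  8     2,100.00     1,490.8961    11,927.1690
  Σ                  2,082.8713    14,193.8307
Price P = Σ PV = 2,082.8713.
Macaulay duration = Σ(t·PV) / P = 14,193.8307 / 2,082.8713 = 6.81455 half-year periods.
In years: 6.81455 / 2 = 3.40728 years.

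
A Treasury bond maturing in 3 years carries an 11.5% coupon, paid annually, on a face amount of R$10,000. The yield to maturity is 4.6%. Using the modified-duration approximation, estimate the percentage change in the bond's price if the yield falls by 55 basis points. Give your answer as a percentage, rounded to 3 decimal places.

Periodic yield y = 0.046. Modified duration first:
  t   CF        PV=CF/(1+0.046)^t    t·PV
  1     1,150.00     1,099.4264     1,099.4264
  2     1,150.00     1,051.0769     2,102.1537
  3    11,150.00     9,742.7109    29,228.1326
  Σ                 11,893.2141    32,429.7127
P = 11,893.2141; D_Mac = 2.72674 yrs; D_mod = 2.72674/(1+0.046) = 2.60683 yrs.
ΔP/P ≈ -D_mod · Δy = -2.60683 × (-0.0055) = +0.014338 = +1.4338%.

+1.434%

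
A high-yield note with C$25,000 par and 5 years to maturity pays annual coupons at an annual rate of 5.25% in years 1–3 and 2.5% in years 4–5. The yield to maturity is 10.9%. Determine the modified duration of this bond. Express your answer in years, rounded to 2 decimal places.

4.02 years

Periodic yield y = 0.109. First find Macaulay duration:
  t   CF        PV=CF/(1+0.109)^t    t·PV
  1     1,312.50     1,183.4986     1,183.4986
  2     1,312.50     1,067.1764     2,134.3528
  3     1,312.50       962.2871     2,886.8614
  4       625.00       413.1938     1,652.7753
  5    25,625.00    15,275.8767    76,379.3833
  Σ                 18,902.0327    84,236.8715
P = 18,902.0327; Macaulay duration = 84,236.8715 / 18,902.0327 = 4.45650 years.
Modified duration = D_Mac / (1 + y) = 4.45650 / 1.109 = 4.01848 years.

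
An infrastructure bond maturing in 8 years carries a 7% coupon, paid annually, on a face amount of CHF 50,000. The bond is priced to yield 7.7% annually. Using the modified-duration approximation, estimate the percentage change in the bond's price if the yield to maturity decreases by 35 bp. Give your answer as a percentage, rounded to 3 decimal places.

+2.064%

Periodic yield y = 0.077. Modified duration first:
  t   CF        PV=CF/(1+0.077)^t    t·PV
  1     3,500.00     3,249.7679     3,249.7679
  2     3,500.00     3,017.4261     6,034.8521
  3     3,500.00     2,801.6955     8,405.0865
  4     3,500.00     2,601.3886    10,405.5544
  5     3,500.00     2,415.4026    12,077.0130
  6     3,500.00     2,242.7136    13,456.2818
  7     3,500.00     2,082.3711    14,576.5975
  8    53,500.00    29,554.8089   236,438.4712
  Σ                 47,965.5742   304,643.6244
P = 47,965.5742; D_Mac = 6.35130 yrs; D_mod = 6.35130/(1+0.077) = 5.89721 yrs.
ΔP/P ≈ -D_mod · Δy = -5.89721 × (-0.0035) = +0.020640 = +2.0640%.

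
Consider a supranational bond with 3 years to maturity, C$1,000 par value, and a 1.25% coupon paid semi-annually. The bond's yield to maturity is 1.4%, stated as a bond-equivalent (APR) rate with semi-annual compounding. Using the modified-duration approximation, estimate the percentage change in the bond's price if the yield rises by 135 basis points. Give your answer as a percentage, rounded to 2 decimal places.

-3.96%

Periodic yield y = 0.007. Modified duration first:
  t   CF        PV=CF/(1+0.007)^t    t·PV
  1         6.25         6.2066         6.2066
  2         6.25         6.1634        12.3268
  3         6.25         6.1206        18.3617
  4         6.25         6.0780        24.3121
  5         6.25         6.0358        30.1788
  6     1,006.25       965.0039     5,790.0234
  Σ                    995.6082     5,881.4094
P = 995.6082; D_Mac = 5.90735 half-year periods = 2.95368 yrs; D_mod = 2.95368/(1+0.007) = 2.93314 yrs.
ΔP/P ≈ -D_mod · Δy = -2.93314 × (+0.0135) = -0.039597 = -3.9597%.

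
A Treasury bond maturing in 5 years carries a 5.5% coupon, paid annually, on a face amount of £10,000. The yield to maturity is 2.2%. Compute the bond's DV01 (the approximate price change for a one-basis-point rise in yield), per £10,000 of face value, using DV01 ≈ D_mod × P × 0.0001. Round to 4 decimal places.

£5.1336

Periodic yield y = 0.022.
  t   CF        PV=CF/(1+0.022)^t    t·PV
  1       550.00       538.1605       538.1605
  2       550.00       526.5758     1,053.1516
  3       550.00       515.2405     1,545.7215
  4       550.00       504.1492     2,016.5969
  5    10,550.00     9,462.3276    47,311.6381
  Σ                 11,546.4536    52,465.2686
P = 11,546.4536; D_Mac = 4.54384 yrs; D_mod = 4.44603 yrs.
DV01 ≈ 4.44603 × 11,546.4536 × 0.0001 = 5.133588.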